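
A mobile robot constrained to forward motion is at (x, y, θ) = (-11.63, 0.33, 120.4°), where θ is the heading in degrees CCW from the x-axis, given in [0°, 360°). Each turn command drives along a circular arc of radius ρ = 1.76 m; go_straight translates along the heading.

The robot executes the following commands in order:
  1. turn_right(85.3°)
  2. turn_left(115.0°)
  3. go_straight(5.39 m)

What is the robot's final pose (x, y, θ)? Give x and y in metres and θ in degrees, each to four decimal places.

(-15.9312, 8.3131, 150.1000°)

set_pose: (x, y, θ) = (-11.6300, 0.3300, 120.4000°), ρ = 1.76
turn_right(85.3°): centre at ρ to the right, rotate −85.3° → (-11.1240, 2.6606, 35.1000°)
turn_left(115.0°): centre at ρ to the left, rotate +115.0° → (-11.2587, 5.6262, 150.1000°)
go_straight(5.39): x += 5.39·cos θ, y += 5.39·sin θ → (-15.9312, 8.3131, 150.1000°)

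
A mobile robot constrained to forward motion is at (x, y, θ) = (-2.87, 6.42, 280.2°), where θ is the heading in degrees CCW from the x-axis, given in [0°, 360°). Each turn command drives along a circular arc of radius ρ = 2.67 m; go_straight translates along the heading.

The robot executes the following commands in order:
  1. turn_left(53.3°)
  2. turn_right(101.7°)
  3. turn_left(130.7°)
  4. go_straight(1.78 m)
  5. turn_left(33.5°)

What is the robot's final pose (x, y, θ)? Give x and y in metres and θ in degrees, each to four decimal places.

set_pose: (x, y, θ) = (-2.8700, 6.4200, 280.2000°), ρ = 2.67
turn_left(53.3°): centre at ρ to the left, rotate +53.3° → (-1.4335, 4.5033, 333.5000°)
turn_right(101.7°): centre at ρ to the right, rotate −101.7° → (-0.5267, 0.4627, 231.8000°)
turn_left(130.7°): centre at ρ to the left, rotate +130.7° → (1.6880, -3.8559, 362.5000° ≡ 2.5000°)
go_straight(1.78): x += 1.78·cos θ, y += 1.78·sin θ → (3.4664, -3.7783, 2.5000°)
turn_left(33.5°): centre at ρ to the left, rotate +33.5° → (4.9193, -3.2709, 36.0000°)

(4.9193, -3.2709, 36.0000°)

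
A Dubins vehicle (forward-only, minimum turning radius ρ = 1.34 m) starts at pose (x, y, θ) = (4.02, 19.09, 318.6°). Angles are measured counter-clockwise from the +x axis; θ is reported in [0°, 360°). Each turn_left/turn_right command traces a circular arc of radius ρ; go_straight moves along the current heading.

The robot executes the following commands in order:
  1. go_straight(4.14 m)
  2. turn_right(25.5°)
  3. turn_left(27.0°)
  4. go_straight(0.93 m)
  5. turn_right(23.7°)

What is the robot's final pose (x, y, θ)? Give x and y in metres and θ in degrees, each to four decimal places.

set_pose: (x, y, θ) = (4.0200, 19.0900, 318.6000°), ρ = 1.34
go_straight(4.14): x += 4.14·cos θ, y += 4.14·sin θ → (7.1255, 16.3522, 318.6000°)
turn_right(25.5°): centre at ρ to the right, rotate −25.5° → (7.4719, 15.8728, 293.1000°)
turn_left(27.0°): centre at ρ to the left, rotate +27.0° → (7.8449, 15.3705, 320.1000°)
go_straight(0.93): x += 0.93·cos θ, y += 0.93·sin θ → (8.5583, 14.7739, 320.1000°)
turn_right(23.7°): centre at ρ to the right, rotate −23.7° → (8.8991, 14.3417, 296.4000°)

(8.8991, 14.3417, 296.4000°)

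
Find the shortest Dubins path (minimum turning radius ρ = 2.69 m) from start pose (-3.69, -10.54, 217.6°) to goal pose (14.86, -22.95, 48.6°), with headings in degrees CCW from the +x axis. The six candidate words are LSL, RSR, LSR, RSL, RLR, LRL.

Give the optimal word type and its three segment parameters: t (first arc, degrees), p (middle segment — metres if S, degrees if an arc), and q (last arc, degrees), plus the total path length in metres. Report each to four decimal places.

Let ψ = atan2(Δy, Δx) = atan2(-12.41, 18.55) = -33.7826° be the start→goal bearing.
Normalize: d = |goal − start| / ρ = 22.318392/2.69 = 8.296800, α = (θ_start − ψ) mod 360° = 251.3826° = 4.387455 rad, β = (θ_goal − ψ) mod 360° = 82.3826° = 1.437848 rad.
Common terms: sin α = -0.947672, cos α = -0.319247, sin β = 0.991175, cos β = 0.132557, cos(α−β) = -0.981627, d² = 68.836887. Work in radians in the unit-radius frame; every candidate has L = ρ·(t + p + q).
LSL: p² = 2 + d² − 2cos(α−β) + 2d(sin α − sin β) = 40.627690; p = √p² = 6.373985; φ = atan2(cos β − cos α, d + sin α − sin β) = 0.070942 rad; t = (φ − α) mod 2π = 1.966673 rad, q = (β − φ) mod 2π = 1.366906 rad → L = 2.69·(1.966673 + 6.373985 + 1.366906) = 2.69·9.707564 = 26.113348 m
RSR: p² = 2 + d² − 2cos(α−β) + 2d(sin β − sin α) = 104.972594; p = √p² = 10.245613; φ = atan2(cos α − cos β, d − sin α + sin β) = -0.044112 rad; t = (α − φ) mod 2π = 4.431566 rad, q = (φ − β) mod 2π = 4.801226 rad → L = 2.69·(4.431566 + 10.245613 + 4.801226) = 2.69·19.478405 = 52.396910 m
LSR: p² = d² − 2 + 2cos(α−β) + 2d(sin α + sin β) = 65.595516; p = √p² = 8.099106; φ = atan2(−cos α − cos β, d + sin α + sin β) − atan2(−2, p) = 0.264478 rad; t = (φ − α) mod 2π = 2.160208 rad, q = (φ − β) mod 2π = 5.109815 rad → L = 2.69·(2.160208 + 8.099106 + 5.109815) = 2.69·15.369129 = 41.342958 m
RSL: p² = d² − 2 + 2cos(α−β) − 2d(sin α + sin β) = 64.151749; p = √p² = 8.009479; φ = atan2(cos α + cos β, d − sin α − sin β) − atan2(2, p) = -0.267316 rad; t = (α − φ) mod 2π = 4.654771 rad, q = (β − φ) mod 2π = 1.705164 rad → L = 2.69·(4.654771 + 8.009479 + 1.705164) = 2.69·14.369414 = 38.653724 m
RLR: c = (6 − d² + 2cos(α−β) + 2d(sin α − sin β))/8 = -12.121574, |c| > 1 → infeasible
LRL: c = (6 − d² + 2cos(α−β) − 2d(sin α − sin β))/8 = -4.078461, |c| > 1 → infeasible
Shortest: LSL with L = 26.113348 m ≈ 26.1133 m
Convert LSL to answer units (arcs ×180/π): t = 1.966673·180/π = 112.6820°, p = ρ·p = 2.69·6.373985 = 17.1460 m, q = 1.366906·180/π = 78.3180°, L = 26.1133 m.

LSL: t = 112.6820°, p = 17.1460 m, q = 78.3180°, L = 26.1133 m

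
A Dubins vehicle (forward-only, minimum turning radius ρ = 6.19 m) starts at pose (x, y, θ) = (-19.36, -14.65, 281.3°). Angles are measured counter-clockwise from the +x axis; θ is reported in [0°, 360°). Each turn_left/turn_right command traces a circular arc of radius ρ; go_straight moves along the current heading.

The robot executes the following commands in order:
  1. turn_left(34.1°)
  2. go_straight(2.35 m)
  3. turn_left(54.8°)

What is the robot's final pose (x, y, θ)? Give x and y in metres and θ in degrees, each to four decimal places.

(-10.5206, -21.1793, 10.2000°)

set_pose: (x, y, θ) = (-19.3600, -14.6500, 281.3000°), ρ = 6.19
turn_left(34.1°): centre at ρ to the left, rotate +34.1° → (-17.6363, -17.8445, 315.4000°)
go_straight(2.35): x += 2.35·cos θ, y += 2.35·sin θ → (-15.9631, -19.4946, 315.4000°)
turn_left(54.8°): centre at ρ to the left, rotate +54.8° → (-10.5206, -21.1793, 370.2000° ≡ 10.2000°)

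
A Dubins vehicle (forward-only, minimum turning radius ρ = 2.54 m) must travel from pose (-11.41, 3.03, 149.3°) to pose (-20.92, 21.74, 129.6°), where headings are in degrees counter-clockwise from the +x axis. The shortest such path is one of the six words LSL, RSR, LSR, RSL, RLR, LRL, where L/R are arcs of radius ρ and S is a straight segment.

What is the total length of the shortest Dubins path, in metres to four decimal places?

21.0732 m

Let ψ = atan2(Δy, Δx) = atan2(18.71, -9.51) = 116.9435° be the start→goal bearing.
Normalize: d = |goal − start| / ρ = 20.988192/2.54 = 8.263068, α = (θ_start − ψ) mod 360° = 32.3565° = 0.564727 rad, β = (θ_goal − ψ) mod 360° = 12.6565° = 0.220897 rad.
Common terms: sin α = 0.535185, cos α = 0.844735, sin β = 0.219105, cos β = 0.975701, cos(α−β) = 0.941471, d² = 68.278288. Work in radians in the unit-radius frame; every candidate has L = ρ·(t + p + q).
LSL: p² = 2 + d² − 2cos(α−β) + 2d(sin α − sin β) = 73.618930; p = √p² = 8.580147; φ = atan2(cos β − cos α, d + sin α − sin β) = 0.015265 rad; t = (φ − α) mod 2π = 5.733723 rad, q = (β − φ) mod 2π = 0.205633 rad → L = 2.54·(5.733723 + 8.580147 + 0.205633) = 2.54·14.519503 = 36.879537 m
RSR: p² = 2 + d² − 2cos(α−β) + 2d(sin β − sin α) = 63.171763; p = √p² = 7.948067; φ = atan2(cos α − cos β, d − sin α + sin β) = -0.016479 rad; t = (α − φ) mod 2π = 0.581206 rad, q = (φ − β) mod 2π = 6.045809 rad → L = 2.54·(0.581206 + 7.948067 + 6.045809) = 2.54·14.575082 = 37.020708 m
LSR: p² = d² − 2 + 2cos(α−β) + 2d(sin α + sin β) = 80.626736; p = √p² = 8.979239; φ = atan2(−cos α − cos β, d + sin α + sin β) − atan2(−2, p) = 0.019955 rad; t = (φ − α) mod 2π = 5.738413 rad, q = (φ − β) mod 2π = 6.082243 rad → L = 2.54·(5.738413 + 8.979239 + 6.082243) = 2.54·20.799895 = 52.831733 m
RSL: p² = d² − 2 + 2cos(α−β) − 2d(sin α + sin β) = 55.695721; p = √p² = 7.462957; φ = atan2(cos α + cos β, d − sin α − sin β) − atan2(2, p) = -0.023986 rad; t = (α − φ) mod 2π = 0.588713 rad, q = (β − φ) mod 2π = 0.244883 rad → L = 2.54·(0.588713 + 7.462957 + 0.244883) = 2.54·8.296553 = 21.073244 m
RLR: c = (6 − d² + 2cos(α−β) + 2d(sin α − sin β))/8 = -6.896470, |c| > 1 → infeasible
LRL: c = (6 − d² + 2cos(α−β) − 2d(sin α − sin β))/8 = -8.202366, |c| > 1 → infeasible
Shortest: RSL with L = 21.073244 m ≈ 21.0732 m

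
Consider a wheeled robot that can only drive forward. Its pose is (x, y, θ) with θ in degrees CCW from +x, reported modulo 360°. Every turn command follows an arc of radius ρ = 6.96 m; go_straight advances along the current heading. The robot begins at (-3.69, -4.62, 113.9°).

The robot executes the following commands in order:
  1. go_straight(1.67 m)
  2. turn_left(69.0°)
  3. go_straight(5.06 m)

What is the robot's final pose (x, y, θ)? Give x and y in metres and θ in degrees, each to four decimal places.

set_pose: (x, y, θ) = (-3.6900, -4.6200, 113.9000°), ρ = 6.96
go_straight(1.67): x += 1.67·cos θ, y += 1.67·sin θ → (-4.3666, -3.0932, 113.9000°)
turn_left(69.0°): centre at ρ to the left, rotate +69.0° → (-11.0819, 1.0381, 182.9000°)
go_straight(5.06): x += 5.06·cos θ, y += 5.06·sin θ → (-16.1354, 0.7821, 182.9000°)

(-16.1354, 0.7821, 182.9000°)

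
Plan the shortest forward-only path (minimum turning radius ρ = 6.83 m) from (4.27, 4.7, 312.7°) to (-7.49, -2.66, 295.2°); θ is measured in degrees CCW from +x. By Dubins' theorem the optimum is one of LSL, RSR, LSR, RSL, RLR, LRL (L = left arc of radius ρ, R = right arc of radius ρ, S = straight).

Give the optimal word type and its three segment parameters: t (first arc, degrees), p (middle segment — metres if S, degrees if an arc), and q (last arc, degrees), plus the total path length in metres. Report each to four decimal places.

Let ψ = atan2(Δy, Δx) = atan2(-7.36, -11.76) = -147.9596° be the start→goal bearing.
Normalize: d = |goal − start| / ρ = 13.873255/6.83 = 2.031223, α = (θ_start − ψ) mod 360° = 100.6596° = 1.756841 rad, β = (θ_goal − ψ) mod 360° = 83.1596° = 1.451409 rad.
Common terms: sin α = 0.982743, cos α = -0.184974, sin β = 0.992882, cos β = 0.119104, cos(α−β) = 0.953717, d² = 4.125868. Work in radians in the unit-radius frame; every candidate has L = ρ·(t + p + q).
LSL: p² = 2 + d² − 2cos(α−β) + 2d(sin α − sin β) = 4.177248; p = √p² = 2.043832; φ = atan2(cos β − cos α, d + sin α − sin β) = 0.149333 rad; t = (φ − α) mod 2π = 4.675677 rad, q = (β − φ) mod 2π = 1.302076 rad → L = 6.83·(4.675677 + 2.043832 + 1.302076) = 6.83·8.021584 = 54.787421 m
RSR: p² = 2 + d² − 2cos(α−β) + 2d(sin β − sin α) = 4.259620; p = √p² = 2.063885; φ = atan2(cos α − cos β, d − sin α + sin β) = -0.147871 rad; t = (α − φ) mod 2π = 1.904712 rad, q = (φ − β) mod 2π = 4.683906 rad → L = 6.83·(1.904712 + 2.063885 + 4.683906) = 6.83·8.652503 = 59.096593 m
LSR: p² = d² − 2 + 2cos(α−β) + 2d(sin α + sin β) = 12.059174; p = √p² = 3.472632; φ = atan2(−cos α − cos β, d + sin α + sin β) − atan2(−2, p) = 0.538972 rad; t = (φ − α) mod 2π = 5.065316 rad, q = (φ − β) mod 2π = 5.370749 rad → L = 6.83·(5.065316 + 3.472632 + 5.370749) = 6.83·13.908697 = 94.996400 m
RSL: p² = d² − 2 + 2cos(α−β) − 2d(sin α + sin β) = -3.992570 < 0 → infeasible
RLR: c = (6 − d² + 2cos(α−β) + 2d(sin α − sin β))/8 = 0.467547; p = 2π − arccos c = 5.198903 rad; φ = atan2(cos α − cos β, d − sin α + sin β) = -0.147871 rad; t = (α − φ + p/2) mod 2π = 4.504164 rad, q = (α − β − t + p) mod 2π = 1.000172 rad → L = 6.83·(4.504164 + 5.198903 + 1.000172) = 6.83·10.703239 = 73.103123 m
LRL: c = (6 − d² + 2cos(α−β) − 2d(sin α − sin β))/8 = 0.477844; p = 2π − arccos c = 5.210588 rad; φ = atan2(cos β − cos α, d + sin α − sin β) = 0.149333 rad; t = (φ − α + p/2) mod 2π = 0.997785 rad, q = (β − α − t + p) mod 2π = 3.907370 rad → L = 6.83·(0.997785 + 5.210588 + 3.907370) = 6.83·10.115743 = 69.090524 m
Shortest: LSL with L = 54.787421 m ≈ 54.7874 m
Convert LSL to answer units (arcs ×180/π): t = 4.675677·180/π = 267.8965°, p = ρ·p = 6.83·2.043832 = 13.9594 m, q = 1.302076·180/π = 74.6035°, L = 54.7874 m.

LSL: t = 267.8965°, p = 13.9594 m, q = 74.6035°, L = 54.7874 m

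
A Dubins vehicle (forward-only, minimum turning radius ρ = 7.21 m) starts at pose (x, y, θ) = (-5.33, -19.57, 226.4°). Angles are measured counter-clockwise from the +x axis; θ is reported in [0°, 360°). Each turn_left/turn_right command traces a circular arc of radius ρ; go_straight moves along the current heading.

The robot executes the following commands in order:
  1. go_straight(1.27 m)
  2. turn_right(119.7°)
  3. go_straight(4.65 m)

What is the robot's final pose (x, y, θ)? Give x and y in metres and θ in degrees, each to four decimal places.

(-19.6692, -13.1355, 106.7000°)

set_pose: (x, y, θ) = (-5.3300, -19.5700, 226.4000°), ρ = 7.21
go_straight(1.27): x += 1.27·cos θ, y += 1.27·sin θ → (-6.2058, -20.4897, 226.4000°)
turn_right(119.7°): centre at ρ to the right, rotate −119.7° → (-18.3330, -17.5894, 106.7000°)
go_straight(4.65): x += 4.65·cos θ, y += 4.65·sin θ → (-19.6692, -13.1355, 106.7000°)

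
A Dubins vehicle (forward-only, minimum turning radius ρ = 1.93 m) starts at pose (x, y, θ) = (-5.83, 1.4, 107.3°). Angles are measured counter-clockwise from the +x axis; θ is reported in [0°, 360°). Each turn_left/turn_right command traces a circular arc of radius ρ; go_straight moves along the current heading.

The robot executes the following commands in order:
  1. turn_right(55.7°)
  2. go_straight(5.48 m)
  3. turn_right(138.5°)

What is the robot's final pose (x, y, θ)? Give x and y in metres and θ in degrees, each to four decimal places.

set_pose: (x, y, θ) = (-5.8300, 1.4000, 107.3000°), ρ = 1.93
turn_right(55.7°): centre at ρ to the right, rotate −55.7° → (-5.4998, 3.1727, 51.6000°)
go_straight(5.48): x += 5.48·cos θ, y += 5.48·sin θ → (-2.0960, 7.4674, 51.6000°)
turn_right(138.5°): centre at ρ to the right, rotate −138.5° → (1.3438, 6.3729, -86.9000° ≡ 273.1000°)

(1.3438, 6.3729, 273.1000°)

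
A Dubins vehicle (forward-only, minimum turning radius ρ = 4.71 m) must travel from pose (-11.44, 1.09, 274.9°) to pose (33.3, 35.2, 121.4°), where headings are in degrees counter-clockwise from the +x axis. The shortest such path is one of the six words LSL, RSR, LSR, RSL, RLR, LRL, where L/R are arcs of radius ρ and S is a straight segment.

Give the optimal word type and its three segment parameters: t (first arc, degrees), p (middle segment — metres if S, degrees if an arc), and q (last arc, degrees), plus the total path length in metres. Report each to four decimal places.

Let ψ = atan2(Δy, Δx) = atan2(34.11, 44.74) = 37.3221° be the start→goal bearing.
Normalize: d = |goal − start| / ρ = 56.259752/4.71 = 11.944746, α = (θ_start − ψ) mod 360° = 237.5779° = 4.146517 rad, β = (θ_goal − ψ) mod 360° = 84.0779° = 1.467437 rad.
Common terms: sin α = -0.844121, cos α = -0.536152, sin β = 0.994663, cos β = 0.103176, cos(α−β) = -0.894934, d² = 142.676949. Work in radians in the unit-radius frame; every candidate has L = ρ·(t + p + q).
LSL: p² = 2 + d² − 2cos(α−β) + 2d(sin α − sin β) = 102.539191; p = √p² = 10.126164; φ = atan2(cos β − cos α, d + sin α − sin β) = 0.063178 rad; t = (φ − α) mod 2π = 2.199847 rad, q = (β − φ) mod 2π = 1.404258 rad → L = 4.71·(2.199847 + 10.126164 + 1.404258) = 4.71·13.730269 = 64.669565 m
RSR: p² = 2 + d² − 2cos(α−β) + 2d(sin β − sin α) = 190.394444; p = √p² = 13.798349; φ = atan2(cos α − cos β, d − sin α + sin β) = -0.046350 rad; t = (α − φ) mod 2π = 4.192867 rad, q = (φ − β) mod 2π = 4.769399 rad → L = 4.71·(4.192867 + 13.798349 + 4.769399) = 4.71·22.760615 = 107.202497 m
LSR: p² = d² − 2 + 2cos(α−β) + 2d(sin α + sin β) = 142.483446; p = √p² = 11.936643; φ = atan2(−cos α − cos β, d + sin α + sin β) − atan2(−2, p) = 0.201791 rad; t = (φ − α) mod 2π = 2.338459 rad, q = (φ − β) mod 2π = 5.017540 rad → L = 4.71·(2.338459 + 11.936643 + 5.017540) = 4.71·19.292642 = 90.868345 m
RSL: p² = d² − 2 + 2cos(α−β) − 2d(sin α + sin β) = 135.290714; p = √p² = 11.631454; φ = atan2(cos α + cos β, d − sin α − sin β) − atan2(2, p) = -0.206977 rad; t = (α − φ) mod 2π = 4.353494 rad, q = (β − φ) mod 2π = 1.674413 rad → L = 4.71·(4.353494 + 11.631454 + 1.674413) = 4.71·17.659361 = 83.175590 m
RLR: c = (6 − d² + 2cos(α−β) + 2d(sin α − sin β))/8 = -22.799306, |c| > 1 → infeasible
LRL: c = (6 − d² + 2cos(α−β) − 2d(sin α − sin β))/8 = -11.817399, |c| > 1 → infeasible
Shortest: LSL with L = 64.669565 m ≈ 64.6696 m
Convert LSL to answer units (arcs ×180/π): t = 2.199847·180/π = 126.0419°, p = ρ·p = 4.71·10.126164 = 47.6942 m, q = 1.404258·180/π = 80.4581°, L = 64.6696 m.

LSL: t = 126.0419°, p = 47.6942 m, q = 80.4581°, L = 64.6696 m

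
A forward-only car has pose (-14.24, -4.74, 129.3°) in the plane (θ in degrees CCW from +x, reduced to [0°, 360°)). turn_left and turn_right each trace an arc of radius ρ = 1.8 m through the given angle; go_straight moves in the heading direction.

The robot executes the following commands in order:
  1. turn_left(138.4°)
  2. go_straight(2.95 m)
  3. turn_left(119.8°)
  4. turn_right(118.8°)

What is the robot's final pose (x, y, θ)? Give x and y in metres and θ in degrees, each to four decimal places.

(-12.2895, -12.0618, 268.7000°)

set_pose: (x, y, θ) = (-14.2400, -4.7400, 129.3000°), ρ = 1.8
turn_left(138.4°): centre at ρ to the left, rotate +138.4° → (-17.4315, -5.8078, 267.7000°)
go_straight(2.95): x += 2.95·cos θ, y += 2.95·sin θ → (-17.5499, -8.7555, 267.7000°)
turn_left(119.8°): centre at ρ to the left, rotate +119.8° → (-14.9202, -10.4243, 387.5000° ≡ 27.5000°)
turn_right(118.8°): centre at ρ to the right, rotate −118.8° → (-12.2895, -12.0618, -91.3000° ≡ 268.7000°)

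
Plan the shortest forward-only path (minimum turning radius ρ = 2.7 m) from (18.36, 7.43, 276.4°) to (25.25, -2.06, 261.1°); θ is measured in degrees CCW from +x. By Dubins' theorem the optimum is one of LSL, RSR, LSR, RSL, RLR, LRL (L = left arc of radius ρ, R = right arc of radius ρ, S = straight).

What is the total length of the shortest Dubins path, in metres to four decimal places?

Let ψ = atan2(Δy, Δx) = atan2(-9.49, 6.89) = -54.0193° be the start→goal bearing.
Normalize: d = |goal − start| / ρ = 11.727412/2.7 = 4.343486, α = (θ_start − ψ) mod 360° = 330.4193° = 5.766905 rad, β = (θ_goal − ψ) mod 360° = 315.1193° = 5.499870 rad.
Common terms: sin α = -0.493649, cos α = 0.869661, sin β = -0.705633, cos β = 0.708578, cos(α−β) = 0.964557, d² = 18.865871. Work in radians in the unit-radius frame; every candidate has L = ρ·(t + p + q).
LSL: p² = 2 + d² − 2cos(α−β) + 2d(sin α − sin β) = 20.778256; p = √p² = 4.558317; φ = atan2(cos β − cos α, d + sin α − sin β) = -0.035346 rad; t = (φ − α) mod 2π = 0.480934 rad, q = (β − φ) mod 2π = 5.535215 rad → L = 2.7·(0.480934 + 4.558317 + 5.535215) = 2.7·10.574467 = 28.551061 m
RSR: p² = 2 + d² − 2cos(α−β) + 2d(sin β − sin α) = 17.095257; p = √p² = 4.134641; φ = atan2(cos α − cos β, d − sin α + sin β) = 0.038969 rad; t = (α − φ) mod 2π = 5.727936 rad, q = (φ − β) mod 2π = 0.822285 rad → L = 2.7·(5.727936 + 4.134641 + 0.822285) = 2.7·10.684862 = 28.849127 m
LSR: p² = d² − 2 + 2cos(α−β) + 2d(sin α + sin β) = 8.376863; p = √p² = 2.894281; φ = atan2(−cos α − cos β, d + sin α + sin β) − atan2(−2, p) = 0.139464 rad; t = (φ − α) mod 2π = 0.655745 rad, q = (φ − β) mod 2π = 0.922780 rad → L = 2.7·(0.655745 + 2.894281 + 0.922780) = 2.7·4.472806 = 12.076575 m
RSL: p² = d² − 2 + 2cos(α−β) − 2d(sin α + sin β) = 29.213109; p = √p² = 5.404915; φ = atan2(cos α + cos β, d − sin α − sin β) − atan2(2, p) = -0.077012 rad; t = (α − φ) mod 2π = 5.843917 rad, q = (β − φ) mod 2π = 5.576882 rad → L = 2.7·(5.843917 + 5.404915 + 5.576882) = 2.7·16.825714 = 45.429429 m
RLR: c = (6 − d² + 2cos(α−β) + 2d(sin α − sin β))/8 = -1.136907, |c| > 1 → infeasible
LRL: c = (6 − d² + 2cos(α−β) − 2d(sin α − sin β))/8 = -1.597282, |c| > 1 → infeasible
Shortest: LSR with L = 12.076575 m ≈ 12.0766 m

12.0766 m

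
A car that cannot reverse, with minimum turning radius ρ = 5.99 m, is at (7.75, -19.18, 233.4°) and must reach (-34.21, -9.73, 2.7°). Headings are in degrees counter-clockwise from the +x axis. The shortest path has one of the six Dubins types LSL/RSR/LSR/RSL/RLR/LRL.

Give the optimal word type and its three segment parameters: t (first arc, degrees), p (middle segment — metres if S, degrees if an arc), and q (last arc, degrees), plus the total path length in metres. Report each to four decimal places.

Let ψ = atan2(Δy, Δx) = atan2(9.45, -41.96) = 167.3079° be the start→goal bearing.
Normalize: d = |goal − start| / ρ = 43.010977/5.99 = 7.180464, α = (θ_start − ψ) mod 360° = 66.0921° = 1.153524 rad, β = (θ_goal − ψ) mod 360° = 195.3921° = 3.410235 rad.
Common terms: sin α = 0.914198, cos α = 0.405268, sin β = -0.265423, cos β = -0.964132, cos(α−β) = -0.633381, d² = 51.559056. Work in radians in the unit-radius frame; every candidate has L = ρ·(t + p + q).
LSL: p² = 2 + d² − 2cos(α−β) + 2d(sin α − sin β) = 71.766266; p = √p² = 8.471497; φ = atan2(cos β − cos α, d + sin α − sin β) = -0.162360 rad; t = (φ − α) mod 2π = 4.967301 rad, q = (β − φ) mod 2π = 3.572595 rad → L = 5.99·(4.967301 + 8.471497 + 3.572595) = 5.99·17.011393 = 101.898246 m
RSR: p² = 2 + d² − 2cos(α−β) + 2d(sin β − sin α) = 37.885370; p = √p² = 6.155109; φ = atan2(cos α − cos β, d − sin α + sin β) = 0.224359 rad; t = (α − φ) mod 2π = 0.929165 rad, q = (φ − β) mod 2π = 3.097310 rad → L = 5.99·(0.929165 + 6.155109 + 3.097310) = 5.99·10.181584 = 60.987687 m
LSR: p² = d² − 2 + 2cos(α−β) + 2d(sin α + sin β) = 57.609306; p = √p² = 7.590079; φ = atan2(−cos α − cos β, d + sin α + sin β) − atan2(−2, p) = 0.328906 rad; t = (φ − α) mod 2π = 5.458567 rad, q = (φ − β) mod 2π = 3.201856 rad → L = 5.99·(5.458567 + 7.590079 + 3.201856) = 5.99·16.250503 = 97.340512 m
RSL: p² = d² − 2 + 2cos(α−β) − 2d(sin α + sin β) = 38.975283; p = √p² = 6.243019; φ = atan2(cos α + cos β, d − sin α − sin β) − atan2(2, p) = -0.395382 rad; t = (α − φ) mod 2π = 1.548906 rad, q = (β − φ) mod 2π = 3.805617 rad → L = 5.99·(1.548906 + 6.243019 + 3.805617) = 5.99·11.597541 = 69.469273 m
RLR: c = (6 − d² + 2cos(α−β) + 2d(sin α − sin β))/8 = -3.735671, |c| > 1 → infeasible
LRL: c = (6 − d² + 2cos(α−β) − 2d(sin α − sin β))/8 = -7.970783, |c| > 1 → infeasible
Shortest: RSR with L = 60.987687 m ≈ 60.9877 m
Convert RSR to answer units (arcs ×180/π): t = 0.929165·180/π = 53.2372°, p = ρ·p = 5.99·6.155109 = 36.8691 m, q = 3.097310·180/π = 177.4628°, L = 60.9877 m.

RSR: t = 53.2372°, p = 36.8691 m, q = 177.4628°, L = 60.9877 m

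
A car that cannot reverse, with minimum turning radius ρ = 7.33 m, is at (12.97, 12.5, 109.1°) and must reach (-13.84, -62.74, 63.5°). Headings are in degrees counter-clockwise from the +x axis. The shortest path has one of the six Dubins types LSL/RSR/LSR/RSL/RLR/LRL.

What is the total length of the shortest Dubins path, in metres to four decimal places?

Let ψ = atan2(Δy, Δx) = atan2(-75.24, -26.81) = -109.6123° be the start→goal bearing.
Normalize: d = |goal − start| / ρ = 79.873861/7.33 = 10.896843, α = (θ_start − ψ) mod 360° = 218.7123° = 3.817250 rad, β = (θ_goal − ψ) mod 360° = 173.1123° = 3.021380 rad.
Common terms: sin α = -0.625411, cos α = -0.780296, sin β = 0.119923, cos β = -0.992783, cos(α−β) = 0.699663, d² = 118.741193. Work in radians in the unit-radius frame; every candidate has L = ρ·(t + p + q).
LSL: p² = 2 + d² − 2cos(α−β) + 2d(sin α − sin β) = 103.098295; p = √p² = 10.153733; φ = atan2(cos β − cos α, d + sin α − sin β) = -0.020929 rad; t = (φ − α) mod 2π = 2.445007 rad, q = (β − φ) mod 2π = 3.042309 rad → L = 7.33·(2.445007 + 10.153733 + 3.042309) = 7.33·15.641048 = 114.648884 m
RSR: p² = 2 + d² − 2cos(α−β) + 2d(sin β − sin α) = 135.585438; p = √p² = 11.644116; φ = atan2(cos α − cos β, d − sin α + sin β) = 0.018249 rad; t = (α − φ) mod 2π = 3.799001 rad, q = (φ − β) mod 2π = 3.280055 rad → L = 7.33·(3.799001 + 11.644116 + 3.280055) = 7.33·18.723171 = 137.240847 m
LSR: p² = d² − 2 + 2cos(α−β) + 2d(sin α + sin β) = 107.124088; p = √p² = 10.350077; φ = atan2(−cos α − cos β, d + sin α + sin β) − atan2(−2, p) = 0.359885 rad; t = (φ − α) mod 2π = 2.825820 rad, q = (φ − β) mod 2π = 3.621690 rad → L = 7.33·(2.825820 + 10.350077 + 3.621690) = 7.33·16.797588 = 123.126316 m
RSL: p² = d² − 2 + 2cos(α−β) − 2d(sin α + sin β) = 129.156952; p = √p² = 11.364724; φ = atan2(cos α + cos β, d − sin α − sin β) − atan2(2, p) = -0.328465 rad; t = (α − φ) mod 2π = 4.145716 rad, q = (β − φ) mod 2π = 3.349845 rad → L = 7.33·(4.145716 + 11.364724 + 3.349845) = 7.33·18.860285 = 138.245890 m
RLR: c = (6 − d² + 2cos(α−β) + 2d(sin α − sin β))/8 = -15.948180, |c| > 1 → infeasible
LRL: c = (6 − d² + 2cos(α−β) − 2d(sin α − sin β))/8 = -11.887287, |c| > 1 → infeasible
Shortest: LSL with L = 114.648884 m ≈ 114.6489 m

114.6489 m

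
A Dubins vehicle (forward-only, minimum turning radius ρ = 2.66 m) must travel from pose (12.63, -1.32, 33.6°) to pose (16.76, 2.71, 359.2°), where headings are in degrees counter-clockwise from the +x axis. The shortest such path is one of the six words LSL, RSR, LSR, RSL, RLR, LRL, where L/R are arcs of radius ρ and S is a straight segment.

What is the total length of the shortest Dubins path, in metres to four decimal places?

Let ψ = atan2(Δy, Δx) = atan2(4.03, 4.13) = 44.2979° be the start→goal bearing.
Normalize: d = |goal − start| / ρ = 5.770425/2.66 = 2.169333, α = (θ_start − ψ) mod 360° = 349.3021° = 6.096472 rad, β = (θ_goal − ψ) mod 360° = 314.9021° = 5.496079 rad.
Common terms: sin α = -0.185630, cos α = 0.982620, sin β = -0.708314, cos β = 0.705898, cos(α−β) = 0.825113, d² = 4.706004. Work in radians in the unit-radius frame; every candidate has L = ρ·(t + p + q).
LSL: p² = 2 + d² − 2cos(α−β) + 2d(sin α − sin β) = 7.323525; p = √p² = 2.706201; φ = atan2(cos β − cos α, d + sin α − sin β) = -0.102434 rad; t = (φ − α) mod 2π = 0.084279 rad, q = (β − φ) mod 2π = 5.598513 rad → L = 2.66·(0.084279 + 2.706201 + 5.598513) = 2.66·8.388993 = 22.314722 m
RSR: p² = 2 + d² − 2cos(α−β) + 2d(sin β − sin α) = 2.788028; p = √p² = 1.669739; φ = atan2(cos α − cos β, d − sin α + sin β) = 0.166496 rad; t = (α − φ) mod 2π = 5.929976 rad, q = (φ − β) mod 2π = 0.953602 rad → L = 2.66·(5.929976 + 1.669739 + 0.953602) = 2.66·8.553318 = 22.751825 m
LSR: p² = d² − 2 + 2cos(α−β) + 2d(sin α + sin β) = 0.477707; p = √p² = 0.691164; φ = atan2(−cos α − cos β, d + sin α + sin β) − atan2(−2, p) = 0.314170 rad; t = (φ − α) mod 2π = 0.500884 rad, q = (φ − β) mod 2π = 1.101277 rad → L = 2.66·(0.500884 + 0.691164 + 1.101277) = 2.66·2.293324 = 6.100243 m
RSL: p² = d² − 2 + 2cos(α−β) − 2d(sin α + sin β) = 8.234754; p = √p² = 2.869626; φ = atan2(cos α + cos β, d − sin α − sin β) − atan2(2, p) = -0.104905 rad; t = (α − φ) mod 2π = 6.201377 rad, q = (β − φ) mod 2π = 5.600984 rad → L = 2.66·(6.201377 + 2.869626 + 5.600984) = 2.66·14.671988 = 39.027488 m
RLR: c = (6 − d² + 2cos(α−β) + 2d(sin α − sin β))/8 = 0.651496; p = 2π − arccos c = 5.421944 rad; φ = atan2(cos α − cos β, d − sin α + sin β) = 0.166496 rad; t = (α − φ + p/2) mod 2π = 2.357763 rad, q = (α − β − t + p) mod 2π = 3.664574 rad → L = 2.66·(2.357763 + 5.421944 + 3.664574) = 2.66·11.444282 = 30.441790 m
LRL: c = (6 − d² + 2cos(α−β) − 2d(sin α − sin β))/8 = 0.084559; p = 2π − arccos c = 4.797049 rad; φ = atan2(cos β − cos α, d + sin α − sin β) = -0.102434 rad; t = (φ − α + p/2) mod 2π = 2.482804 rad, q = (β − α − t + p) mod 2π = 1.713852 rad → L = 2.66·(2.482804 + 4.797049 + 1.713852) = 2.66·8.993706 = 23.923257 m
Shortest: LSR with L = 6.100243 m ≈ 6.1002 m

6.1002 m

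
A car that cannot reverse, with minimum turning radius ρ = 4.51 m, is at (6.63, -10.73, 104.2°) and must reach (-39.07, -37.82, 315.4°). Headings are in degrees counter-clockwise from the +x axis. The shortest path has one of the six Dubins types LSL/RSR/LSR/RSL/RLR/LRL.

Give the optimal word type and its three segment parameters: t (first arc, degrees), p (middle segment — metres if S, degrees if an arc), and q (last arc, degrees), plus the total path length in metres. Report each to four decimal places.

LSL: t = 106.6264°, p = 44.4393 m, q = 104.5736°, L = 61.0638 m

Let ψ = atan2(Δy, Δx) = atan2(-27.09, -45.70) = -149.3414° be the start→goal bearing.
Normalize: d = |goal − start| / ρ = 53.125870/4.51 = 11.779572, α = (θ_start − ψ) mod 360° = 253.5414° = 4.425133 rad, β = (θ_goal − ψ) mod 360° = 104.7414° = 1.828083 rad.
Common terms: sin α = -0.959025, cos α = -0.283322, sin β = 0.967084, cos β = -0.254457, cos(α−β) = -0.855364, d² = 138.758320. Work in radians in the unit-radius frame; every candidate has L = ρ·(t + p + q).
LSL: p² = 2 + d² − 2cos(α−β) + 2d(sin α − sin β) = 97.091572; p = √p² = 9.853506; φ = atan2(cos β − cos α, d + sin α − sin β) = 0.002929 rad; t = (φ − α) mod 2π = 1.860982 rad, q = (β − φ) mod 2π = 1.825153 rad → L = 4.51·(1.860982 + 9.853506 + 1.825153) = 4.51·13.539641 = 61.063781 m
RSR: p² = 2 + d² − 2cos(α−β) + 2d(sin β − sin α) = 187.846525; p = √p² = 13.705711; φ = atan2(cos α − cos β, d − sin α + sin β) = -0.002106 rad; t = (α − φ) mod 2π = 4.427239 rad, q = (φ − β) mod 2π = 4.452996 rad → L = 4.51·(4.427239 + 13.705711 + 4.452996) = 4.51·22.585947 = 101.862619 m
LSR: p² = d² − 2 + 2cos(α−β) + 2d(sin α + sin β) = 135.237458; p = √p² = 11.629164; φ = atan2(−cos α − cos β, d + sin α + sin β) − atan2(−2, p) = 0.215906 rad; t = (φ − α) mod 2π = 2.073959 rad, q = (φ − β) mod 2π = 4.671009 rad → L = 4.51·(2.073959 + 11.629164 + 4.671009) = 4.51·18.374131 = 82.867332 m
RSL: p² = d² − 2 + 2cos(α−β) − 2d(sin α + sin β) = 134.857724; p = √p² = 11.612826; φ = atan2(cos α + cos β, d − sin α − sin β) − atan2(2, p) = -0.216203 rad; t = (α − φ) mod 2π = 4.641336 rad, q = (β − φ) mod 2π = 2.044286 rad → L = 4.51·(4.641336 + 11.612826 + 2.044286) = 4.51·18.298448 = 82.526001 m
RLR: c = (6 − d² + 2cos(α−β) + 2d(sin α − sin β))/8 = -22.480816, |c| > 1 → infeasible
LRL: c = (6 − d² + 2cos(α−β) − 2d(sin α − sin β))/8 = -11.136446, |c| > 1 → infeasible
Shortest: LSL with L = 61.063781 m ≈ 61.0638 m
Convert LSL to answer units (arcs ×180/π): t = 1.860982·180/π = 106.6264°, p = ρ·p = 4.51·9.853506 = 44.4393 m, q = 1.825153·180/π = 104.5736°, L = 61.0638 m.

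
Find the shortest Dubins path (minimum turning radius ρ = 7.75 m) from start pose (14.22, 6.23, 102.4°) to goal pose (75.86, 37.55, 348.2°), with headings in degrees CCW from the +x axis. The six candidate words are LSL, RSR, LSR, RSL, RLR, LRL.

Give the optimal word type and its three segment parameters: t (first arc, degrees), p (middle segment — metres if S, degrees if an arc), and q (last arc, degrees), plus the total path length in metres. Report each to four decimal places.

Let ψ = atan2(Δy, Δx) = atan2(31.32, 61.64) = 26.9357° be the start→goal bearing.
Normalize: d = |goal − start| / ρ = 69.140668/7.75 = 8.921377, α = (θ_start − ψ) mod 360° = 75.4643° = 1.317101 rad, β = (θ_goal − ψ) mod 360° = 321.2643° = 5.607121 rad.
Common terms: sin α = 0.967992, cos α = 0.250982, sin β = -0.625728, cos β = 0.780041, cos(α−β) = -0.409923, d² = 79.590959. Work in radians in the unit-radius frame; every candidate has L = ρ·(t + p + q).
LSL: p² = 2 + d² − 2cos(α−β) + 2d(sin α − sin β) = 110.847155; p = √p² = 10.528398; φ = atan2(cos β − cos α, d + sin α − sin β) = 0.050272 rad; t = (φ − α) mod 2π = 5.016356 rad, q = (β − φ) mod 2π = 5.556849 rad → L = 7.75·(5.016356 + 10.528398 + 5.556849) = 7.75·21.101602 = 163.537417 m
RSR: p² = 2 + d² − 2cos(α−β) + 2d(sin β − sin α) = 53.974456; p = √p² = 7.346731; φ = atan2(cos α − cos β, d − sin α + sin β) = -0.072075 rad; t = (α − φ) mod 2π = 1.389177 rad, q = (φ − β) mod 2π = 0.603989 rad → L = 7.75·(1.389177 + 7.346731 + 0.603989) = 7.75·9.339897 = 72.384202 m
LSR: p² = d² − 2 + 2cos(α−β) + 2d(sin α + sin β) = 82.878036; p = √p² = 9.103737; φ = atan2(−cos α − cos β, d + sin α + sin β) − atan2(−2, p) = 0.105413 rad; t = (φ − α) mod 2π = 5.071497 rad, q = (φ − β) mod 2π = 0.781478 rad → L = 7.75·(5.071497 + 9.103737 + 0.781478) = 7.75·14.956712 = 115.914517 m
RSL: p² = d² − 2 + 2cos(α−β) − 2d(sin α + sin β) = 70.664190; p = √p² = 8.406200; φ = atan2(cos α + cos β, d − sin α − sin β) − atan2(2, p) = -0.113972 rad; t = (α − φ) mod 2π = 1.431074 rad, q = (β − φ) mod 2π = 5.721093 rad → L = 7.75·(1.431074 + 8.406200 + 5.721093) = 7.75·15.558366 = 120.577337 m
RLR: c = (6 − d² + 2cos(α−β) + 2d(sin α − sin β))/8 = -5.746807, |c| > 1 → infeasible
LRL: c = (6 − d² + 2cos(α−β) − 2d(sin α − sin β))/8 = -12.855894, |c| > 1 → infeasible
Shortest: RSR with L = 72.384202 m ≈ 72.3842 m
Convert RSR to answer units (arcs ×180/π): t = 1.389177·180/π = 79.5940°, p = ρ·p = 7.75·7.346731 = 56.9372 m, q = 0.603989·180/π = 34.6060°, L = 72.3842 m.

RSR: t = 79.5940°, p = 56.9372 m, q = 34.6060°, L = 72.3842 m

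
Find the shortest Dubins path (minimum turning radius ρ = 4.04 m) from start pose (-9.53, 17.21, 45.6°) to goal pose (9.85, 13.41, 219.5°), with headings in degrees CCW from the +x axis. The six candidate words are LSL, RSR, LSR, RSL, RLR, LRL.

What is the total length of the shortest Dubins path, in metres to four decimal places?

Let ψ = atan2(Δy, Δx) = atan2(-3.80, 19.38) = -11.0937° be the start→goal bearing.
Normalize: d = |goal − start| / ρ = 19.749035/4.04 = 4.888375, α = (θ_start − ψ) mod 360° = 56.6937° = 0.989492 rad, β = (θ_goal − ψ) mod 360° = 230.5937° = 4.024620 rad.
Common terms: sin α = 0.835747, cos α = 0.549114, sin β = -0.772664, cos β = -0.634815, cos(α−β) = -0.994338, d² = 23.896211. Work in radians in the unit-radius frame; every candidate has L = ρ·(t + p + q).
LSL: p² = 2 + d² − 2cos(α−β) + 2d(sin α − sin β) = 43.609922; p = √p² = 6.603781; φ = atan2(cos β − cos α, d + sin α − sin β) = -0.180255 rad; t = (φ − α) mod 2π = 5.113438 rad, q = (β − φ) mod 2π = 4.204875 rad → L = 4.04·(5.113438 + 6.603781 + 4.204875) = 4.04·15.922094 = 64.325259 m
RSR: p² = 2 + d² − 2cos(α−β) + 2d(sin β − sin α) = 12.159852; p = √p² = 3.487098; φ = atan2(cos α − cos β, d − sin α + sin β) = 0.346404 rad; t = (α − φ) mod 2π = 0.643089 rad, q = (φ − β) mod 2π = 2.604969 rad → L = 4.04·(0.643089 + 3.487098 + 2.604969) = 4.04·6.735156 = 27.210029 m
LSR: p² = d² − 2 + 2cos(α−β) + 2d(sin α + sin β) = 20.524284; p = √p² = 4.530373; φ = atan2(−cos α − cos β, d + sin α + sin β) − atan2(−2, p) = 0.433040 rad; t = (φ − α) mod 2π = 5.726733 rad, q = (φ − β) mod 2π = 2.691605 rad → L = 4.04·(5.726733 + 4.530373 + 2.691605) = 4.04·12.948712 = 52.312796 m
RSL: p² = d² − 2 + 2cos(α−β) − 2d(sin α + sin β) = 19.290787; p = √p² = 4.392128; φ = atan2(cos α + cos β, d − sin α − sin β) − atan2(2, p) = -0.445061 rad; t = (α − φ) mod 2π = 1.434553 rad, q = (β − φ) mod 2π = 4.469681 rad → L = 4.04·(1.434553 + 4.392128 + 4.469681) = 4.04·10.296362 = 41.597304 m
RLR: c = (6 − d² + 2cos(α−β) + 2d(sin α − sin β))/8 = -0.519982; p = 2π − arccos c = 4.165560 rad; φ = atan2(cos α − cos β, d − sin α + sin β) = 0.346404 rad; t = (α − φ + p/2) mod 2π = 2.725868 rad, q = (α − β − t + p) mod 2π = 4.687749 rad → L = 4.04·(2.725868 + 4.165560 + 4.687749) = 4.04·11.579177 = 46.779875 m
LRL: c = (6 − d² + 2cos(α−β) − 2d(sin α − sin β))/8 = -4.451240, |c| > 1 → infeasible
Shortest: RSR with L = 27.210029 m ≈ 27.2100 m

27.2100 m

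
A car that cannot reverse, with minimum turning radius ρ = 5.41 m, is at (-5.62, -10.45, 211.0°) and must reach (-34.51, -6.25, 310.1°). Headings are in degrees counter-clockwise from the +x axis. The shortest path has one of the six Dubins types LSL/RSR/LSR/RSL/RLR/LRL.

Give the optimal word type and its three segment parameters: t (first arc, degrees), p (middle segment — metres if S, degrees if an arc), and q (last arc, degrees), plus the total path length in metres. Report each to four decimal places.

RSL: t = 68.1026°, p = 19.3570 m, q = 167.2026°, L = 41.5751 m

Let ψ = atan2(Δy, Δx) = atan2(4.20, -28.89) = 171.7283° be the start→goal bearing.
Normalize: d = |goal − start| / ρ = 29.193700/5.41 = 5.396248, α = (θ_start − ψ) mod 360° = 39.2717° = 0.685420 rad, β = (θ_goal − ψ) mod 360° = 138.3717° = 2.415041 rad.
Common terms: sin α = 0.632998, cos α = 0.774153, sin β = 0.664296, cos β = -0.747470, cos(α−β) = -0.158158, d² = 29.119488. Work in radians in the unit-radius frame; every candidate has L = ρ·(t + p + q).
LSL: p² = 2 + d² − 2cos(α−β) + 2d(sin α − sin β) = 31.098020; p = √p² = 5.576560; φ = atan2(cos β − cos α, d + sin α − sin β) = -0.276365 rad; t = (φ − α) mod 2π = 5.321400 rad, q = (β − φ) mod 2π = 2.691406 rad → L = 5.41·(5.321400 + 5.576560 + 2.691406) = 5.41·13.589366 = 73.518473 m
RSR: p² = 2 + d² − 2cos(α−β) + 2d(sin β − sin α) = 31.773589; p = √p² = 5.636807; φ = atan2(cos α − cos β, d − sin α + sin β) = 0.273335 rad; t = (α − φ) mod 2π = 0.412085 rad, q = (φ − β) mod 2π = 4.141479 rad → L = 5.41·(0.412085 + 5.636807 + 4.141479) = 5.41·10.190371 = 55.129905 m
LSR: p² = d² − 2 + 2cos(α−β) + 2d(sin α + sin β) = 40.804212; p = √p² = 6.387817; φ = atan2(−cos α − cos β, d + sin α + sin β) − atan2(−2, p) = 0.299441 rad; t = (φ − α) mod 2π = 5.897207 rad, q = (φ − β) mod 2π = 4.167586 rad → L = 5.41·(5.897207 + 6.387817 + 4.167586) = 5.41·16.452610 = 89.008620 m
RSL: p² = d² − 2 + 2cos(α−β) − 2d(sin α + sin β) = 12.802133; p = √p² = 3.578007; φ = atan2(cos α + cos β, d − sin α − sin β) − atan2(2, p) = -0.503194 rad; t = (α − φ) mod 2π = 1.188614 rad, q = (β − φ) mod 2π = 2.918235 rad → L = 5.41·(1.188614 + 3.578007 + 2.918235) = 5.41·7.684856 = 41.575072 m
RLR: c = (6 − d² + 2cos(α−β) + 2d(sin α − sin β))/8 = -2.971699, |c| > 1 → infeasible
LRL: c = (6 − d² + 2cos(α−β) − 2d(sin α − sin β))/8 = -2.887252, |c| > 1 → infeasible
Shortest: RSL with L = 41.575072 m ≈ 41.5751 m
Convert RSL to answer units (arcs ×180/π): t = 1.188614·180/π = 68.1026°, p = ρ·p = 5.41·3.578007 = 19.3570 m, q = 2.918235·180/π = 167.2026°, L = 41.5751 m.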